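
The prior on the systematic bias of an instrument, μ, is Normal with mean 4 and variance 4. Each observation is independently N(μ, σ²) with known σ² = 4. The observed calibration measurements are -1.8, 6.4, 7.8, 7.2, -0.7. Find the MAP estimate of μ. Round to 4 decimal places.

μ̂_MAP = 3.8167

n = 5; x̄ = ((-1.8) + 6.4 + 7.8 + 7.2 + (-0.7))/5 = 18.9/5 = 3.78.
For a Normal prior and Normal likelihood with known variance, the posterior is Normal; its mode equals its mean, the precision-weighted average.
Prior precision 1/σ₀² = 1/4 = 0.25; data precision n/σ² = 5/4 = 1.25.
μ̂ = (0.25·4 + 1.25·3.78) / (0.25 + 1.25) = 5.725/1.5 = 229/60 ≈ 3.8167.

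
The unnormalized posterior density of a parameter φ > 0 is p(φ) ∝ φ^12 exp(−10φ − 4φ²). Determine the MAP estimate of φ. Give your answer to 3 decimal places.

φ̂_MAP = 0.750

ℓ'(φ) = 12/φ − 10 − 8φ. Setting this to zero and multiplying by φ: 8φ² + 10φ − 12 = 0.
φ = (−10 + √(10² + 4·8·12)) / (2·8) = (−10 + √484) / 16 = (−10 + 22)/16 = 3/4.
ℓ''(φ) = −12/φ² − 8 < 0, confirming a maximum.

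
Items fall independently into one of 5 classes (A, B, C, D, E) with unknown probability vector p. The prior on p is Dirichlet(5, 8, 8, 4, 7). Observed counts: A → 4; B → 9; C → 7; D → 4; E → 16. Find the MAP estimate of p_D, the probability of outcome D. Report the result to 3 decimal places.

MAP estimate of p_D = 0.104

The posterior is Dirichlet(αᵢ + nᵢ) = Dirichlet(9, 17, 15, 8, 23).
For a Dirichlet(a₁,…,a_K) with all aᵢ > 1, the mode has j-th component (aⱼ − 1)/(Σaᵢ − K).
Here Σaᵢ = 72 and K = 5, so p_D = (8 − 1)/(72 − 5) = 7/67 ≈ 0.104.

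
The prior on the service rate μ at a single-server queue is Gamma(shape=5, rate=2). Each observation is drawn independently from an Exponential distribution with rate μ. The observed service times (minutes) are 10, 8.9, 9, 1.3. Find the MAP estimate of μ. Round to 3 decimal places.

The Exponential(rate=μ) likelihood is ∝ μ^n e^(−μΣtᵢ). Here n = 4 and Σtᵢ = 10 + 8.9 + 9 + 1.3 = 29.2.
Posterior ∝ μ^4e^(−2μ) · μ^4e^(−29.2μ) = μ^8e^(−31.2μ), i.e. Gamma(9, 31.2).
Mode = (a−1)/b = 8/31.2 ≈ 0.256.

μ̂_MAP = 0.256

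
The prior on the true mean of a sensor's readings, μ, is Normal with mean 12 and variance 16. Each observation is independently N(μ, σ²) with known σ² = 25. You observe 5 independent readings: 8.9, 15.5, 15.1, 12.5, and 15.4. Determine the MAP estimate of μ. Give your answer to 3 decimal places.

n = 5; x̄ = (8.9 + 15.5 + 15.1 + 12.5 + 15.4)/5 = 67.4/5 = 13.48.
For a Normal prior and Normal likelihood with known variance, the posterior is Normal; its mode equals its mean, the precision-weighted average.
Prior precision 1/σ₀² = 1/16 = 0.0625; data precision n/σ² = 5/25 = 0.2.
μ̂ = (0.0625·12 + 0.2·13.48) / (0.0625 + 0.2) = 3.446/0.2625 = 6892/525 ≈ 13.128.

μ̂_MAP = 13.128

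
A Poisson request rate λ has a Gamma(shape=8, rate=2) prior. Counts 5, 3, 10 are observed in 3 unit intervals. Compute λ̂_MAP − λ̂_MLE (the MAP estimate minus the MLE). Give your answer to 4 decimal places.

Σxᵢ = 18. Posterior is Gamma(26, 5); MAP = (26−1)/5 = 25/5 ≈ 5.00000.
MLE = x̄ = 18/3 ≈ 6.00000.
Difference = 25/5 − 18/3 = -1 ≈ -1.0000.

MAP − MLE = -1.0000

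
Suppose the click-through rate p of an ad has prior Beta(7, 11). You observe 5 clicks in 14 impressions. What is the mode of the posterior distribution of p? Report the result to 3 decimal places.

Prior: Beta(7, 11).
Data: 5 successes in 14 trials. The binomial likelihood contributes p^5(1−p)^9, so the posterior is Beta(7+5, 11+9) = Beta(12, 20).
For Beta(a, b) with a, b > 1 the mode is (a−1)/(a+b−2) = 11/30 ≈ 0.367.

p̂_MAP = 0.367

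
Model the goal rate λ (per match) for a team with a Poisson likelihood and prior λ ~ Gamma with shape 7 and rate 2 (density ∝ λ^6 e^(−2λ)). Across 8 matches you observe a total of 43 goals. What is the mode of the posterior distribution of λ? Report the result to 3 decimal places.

λ̂_MAP = 4.900

Σxᵢ = 43, n = 8.
Posterior ∝ λ^6e^(−2λ) · λ^43e^(−8λ) = λ^49e^(−10λ), i.e. Gamma(shape=50, rate=10).
The mode of a Gamma(a, b) with a ≥ 1 (shape–rate) is (a−1)/b = 49/10 ≈ 4.900.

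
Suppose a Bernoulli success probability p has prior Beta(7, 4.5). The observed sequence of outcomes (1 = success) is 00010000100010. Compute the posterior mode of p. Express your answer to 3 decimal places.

Prior: Beta(7, 4.5).
Data: 3 successes in 14 trials (from the sequence). The binomial likelihood contributes p^3(1−p)^11, so the posterior is Beta(7+3, 4.5+11) = Beta(10, 15.5).
For Beta(a, b) with a, b > 1 the mode is (a−1)/(a+b−2) = 9/23.5 ≈ 0.383.

p̂_MAP = 0.383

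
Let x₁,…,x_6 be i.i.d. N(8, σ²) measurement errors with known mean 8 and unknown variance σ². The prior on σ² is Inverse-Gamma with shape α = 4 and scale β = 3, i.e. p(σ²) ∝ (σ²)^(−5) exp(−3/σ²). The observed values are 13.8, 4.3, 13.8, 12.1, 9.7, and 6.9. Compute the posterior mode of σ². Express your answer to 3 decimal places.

σ̂²_MAP = 6.743

Sum of squared deviations about the known mean: SS = (13.8−8)² + (4.3−8)² + (13.8−8)² + (12.1−8)² + (9.7−8)² + (6.9−8)² = 101.88.
The Normal likelihood contributes (σ²)^(−n/2) exp(−SS/(2σ²)), so the posterior is Inverse-Gamma(α + n/2, β + SS/2) = Inverse-Gamma(7, 53.94).
The mode of Inverse-Gamma(a, b) is b/(a+1) = 53.94/8 ≈ 6.743.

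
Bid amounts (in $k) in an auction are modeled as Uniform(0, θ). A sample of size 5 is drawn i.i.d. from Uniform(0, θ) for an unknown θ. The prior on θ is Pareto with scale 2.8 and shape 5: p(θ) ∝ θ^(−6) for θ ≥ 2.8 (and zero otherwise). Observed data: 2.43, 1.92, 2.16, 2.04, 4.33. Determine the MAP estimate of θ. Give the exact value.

The Uniform(0, θ) likelihood is θ^(−n) for θ ≥ max(xᵢ), zero otherwise. Here max(xᵢ) = 4.33.
Posterior ∝ θ^(−6) · θ^(−5) = θ^(−11) on θ ≥ max(2.8, 4.33) = 4.33.
This density is strictly decreasing in θ, so the posterior mode lies at the lower boundary of the support.

θ̂_MAP = 4.33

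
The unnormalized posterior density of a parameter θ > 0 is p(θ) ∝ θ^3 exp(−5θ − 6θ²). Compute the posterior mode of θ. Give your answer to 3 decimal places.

θ̂_MAP = 0.333

ℓ'(θ) = 3/θ − 5 − 12θ. Setting this to zero and multiplying by θ: 12θ² + 5θ − 3 = 0.
θ = (−5 + √(5² + 4·12·3)) / (2·12) = (−5 + √169) / 24 = (−5 + 13)/24 = 1/3.
ℓ''(θ) = −3/θ² − 12 < 0, confirming a maximum.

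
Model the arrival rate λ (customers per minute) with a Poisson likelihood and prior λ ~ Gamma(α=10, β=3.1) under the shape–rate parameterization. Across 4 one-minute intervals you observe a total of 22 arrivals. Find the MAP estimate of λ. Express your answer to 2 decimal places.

λ̂_MAP = 4.37

Σxᵢ = 22, n = 4.
Posterior ∝ λ^9e^(−3.1λ) · λ^22e^(−4λ) = λ^31e^(−7.1λ), i.e. Gamma(shape=32, rate=7.1).
The mode of a Gamma(a, b) with a ≥ 1 (shape–rate) is (a−1)/b = 31/7.1 ≈ 4.37.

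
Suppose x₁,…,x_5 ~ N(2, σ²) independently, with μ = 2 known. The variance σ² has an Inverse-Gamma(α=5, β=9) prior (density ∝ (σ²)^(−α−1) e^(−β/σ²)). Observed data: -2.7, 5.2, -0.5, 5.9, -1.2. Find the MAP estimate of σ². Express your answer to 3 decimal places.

σ̂²_MAP = 4.825

Sum of squared deviations about the known mean: SS = (-2.7−2)² + (5.2−2)² + (-0.5−2)² + (5.9−2)² + (-1.2−2)² = 64.03.
The Normal likelihood contributes (σ²)^(−n/2) exp(−SS/(2σ²)), so the posterior is Inverse-Gamma(α + n/2, β + SS/2) = Inverse-Gamma(7.5, 41.015).
The mode of Inverse-Gamma(a, b) is b/(a+1) = 41.015/8.5 ≈ 4.825.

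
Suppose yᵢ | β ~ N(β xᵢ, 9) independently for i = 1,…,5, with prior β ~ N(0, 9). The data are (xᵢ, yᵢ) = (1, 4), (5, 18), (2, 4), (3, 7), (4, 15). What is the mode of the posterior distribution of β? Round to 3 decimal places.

log p(β | y) = −Σ(yᵢ − βxᵢ)²/(2·9) − β²/(2·9) + const.
Setting the derivative to zero: Σxᵢ(yᵢ − βxᵢ)/9 − β/9 = 0, so β = Σxᵢyᵢ / (Σxᵢ² + σ²/τ²).
Σxᵢyᵢ = 1·4 + 5·18 + 2·4 + 3·7 + 4·15 = 183; Σxᵢ² = 55; σ²/τ² = 1.
β̂_MAP = 183 / (55 + 1) = 183/56 ≈ 3.268.

β̂_MAP = 3.268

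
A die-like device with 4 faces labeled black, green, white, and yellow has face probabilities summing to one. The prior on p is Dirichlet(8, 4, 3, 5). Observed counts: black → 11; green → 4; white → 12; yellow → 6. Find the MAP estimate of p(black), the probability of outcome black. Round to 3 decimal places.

The posterior is Dirichlet(αᵢ + nᵢ) = Dirichlet(19, 8, 15, 11).
For a Dirichlet(a₁,…,a_K) with all aᵢ > 1, the mode has j-th component (aⱼ − 1)/(Σaᵢ − K).
Here Σaᵢ = 53 and K = 4, so p(black) = (19 − 1)/(53 − 4) = 18/49 ≈ 0.367.

MAP estimate of p(black) = 0.367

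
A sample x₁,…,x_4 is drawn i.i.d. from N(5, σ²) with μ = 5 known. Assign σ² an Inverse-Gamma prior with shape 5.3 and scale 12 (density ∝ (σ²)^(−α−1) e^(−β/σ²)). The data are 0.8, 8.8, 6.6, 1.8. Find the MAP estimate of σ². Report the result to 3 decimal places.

Sum of squared deviations about the known mean: SS = (0.8−5)² + (8.8−5)² + (6.6−5)² + (1.8−5)² = 44.88.
The Normal likelihood contributes (σ²)^(−n/2) exp(−SS/(2σ²)), so the posterior is Inverse-Gamma(α + n/2, β + SS/2) = Inverse-Gamma(7.3, 34.44).
The mode of Inverse-Gamma(a, b) is b/(a+1) = 34.44/8.3 ≈ 4.149.

σ̂²_MAP = 4.149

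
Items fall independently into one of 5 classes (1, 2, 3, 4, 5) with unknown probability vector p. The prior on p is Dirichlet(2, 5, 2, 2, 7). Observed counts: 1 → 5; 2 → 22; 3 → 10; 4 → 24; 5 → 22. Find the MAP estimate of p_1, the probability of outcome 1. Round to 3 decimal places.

MAP estimate: 0.063

The posterior is Dirichlet(αᵢ + nᵢ) = Dirichlet(7, 27, 12, 26, 29).
For a Dirichlet(a₁,…,a_K) with all aᵢ > 1, the mode has j-th component (aⱼ − 1)/(Σaᵢ − K).
Here Σaᵢ = 101 and K = 5, so p_1 = (7 − 1)/(101 − 5) = 6/96 ≈ 0.063.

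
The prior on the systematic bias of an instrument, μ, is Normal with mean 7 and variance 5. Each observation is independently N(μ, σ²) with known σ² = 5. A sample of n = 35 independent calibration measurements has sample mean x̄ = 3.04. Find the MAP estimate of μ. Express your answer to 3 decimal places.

μ̂_MAP = 3.150

n = 35, x̄ = 3.04.
For a Normal prior and Normal likelihood with known variance, the posterior is Normal; its mode equals its mean, the precision-weighted average.
Prior precision 1/σ₀² = 1/5 = 0.2; data precision n/σ² = 35/5 = 7.
μ̂ = (0.2·7 + 7·3.04) / (0.2 + 7) = 22.68/7.2 = 3.150.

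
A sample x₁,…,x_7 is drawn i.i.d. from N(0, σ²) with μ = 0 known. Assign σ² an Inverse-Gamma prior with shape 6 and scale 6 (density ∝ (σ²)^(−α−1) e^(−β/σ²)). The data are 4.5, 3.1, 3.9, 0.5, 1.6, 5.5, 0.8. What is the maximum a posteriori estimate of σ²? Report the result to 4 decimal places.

σ̂²_MAP = 4.3224

Sum of squared deviations about the known mean: SS = (4.5−0)² + (3.1−0)² + (3.9−0)² + (0.5−0)² + (1.6−0)² + (5.5−0)² + (0.8−0)² = 78.77.
The Normal likelihood contributes (σ²)^(−n/2) exp(−SS/(2σ²)), so the posterior is Inverse-Gamma(α + n/2, β + SS/2) = Inverse-Gamma(9.5, 45.385).
The mode of Inverse-Gamma(a, b) is b/(a+1) = 45.385/10.5 ≈ 4.3224.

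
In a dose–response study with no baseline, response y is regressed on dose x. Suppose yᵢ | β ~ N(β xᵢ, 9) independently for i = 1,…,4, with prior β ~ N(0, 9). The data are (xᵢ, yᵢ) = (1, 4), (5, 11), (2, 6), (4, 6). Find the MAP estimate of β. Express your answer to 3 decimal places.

log p(β | y) = −Σ(yᵢ − βxᵢ)²/(2·9) − β²/(2·9) + const.
Setting the derivative to zero: Σxᵢ(yᵢ − βxᵢ)/9 − β/9 = 0, so β = Σxᵢyᵢ / (Σxᵢ² + σ²/τ²).
Σxᵢyᵢ = 1·4 + 5·11 + 2·6 + 4·6 = 95; Σxᵢ² = 46; σ²/τ² = 1.
β̂_MAP = 95 / (46 + 1) = 95/47 ≈ 2.021.

β̂_MAP = 2.021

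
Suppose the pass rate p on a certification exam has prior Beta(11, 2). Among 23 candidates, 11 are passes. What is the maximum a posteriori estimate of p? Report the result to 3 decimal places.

p̂_MAP = 0.618

Prior: Beta(11, 2).
Data: 11 successes in 23 trials. The binomial likelihood contributes p^11(1−p)^12, so the posterior is Beta(11+11, 2+12) = Beta(22, 14).
For Beta(a, b) with a, b > 1 the mode is (a−1)/(a+b−2) = 21/34 ≈ 0.618.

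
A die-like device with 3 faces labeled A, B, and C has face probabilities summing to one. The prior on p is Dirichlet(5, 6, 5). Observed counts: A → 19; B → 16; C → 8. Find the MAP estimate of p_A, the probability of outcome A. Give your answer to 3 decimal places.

MAP estimate of p_A = 0.411

The posterior is Dirichlet(αᵢ + nᵢ) = Dirichlet(24, 22, 13).
For a Dirichlet(a₁,…,a_K) with all aᵢ > 1, the mode has j-th component (aⱼ − 1)/(Σaᵢ − K).
Here Σaᵢ = 59 and K = 3, so p_A = (24 − 1)/(59 − 3) = 23/56 ≈ 0.411.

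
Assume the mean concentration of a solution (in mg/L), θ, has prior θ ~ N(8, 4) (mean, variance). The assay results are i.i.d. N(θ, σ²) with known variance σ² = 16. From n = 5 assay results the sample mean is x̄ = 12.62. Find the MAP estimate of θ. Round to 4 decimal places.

θ̂_MAP = 10.5667

n = 5, x̄ = 12.62.
For a Normal prior and Normal likelihood with known variance, the posterior is Normal; its mode equals its mean, the precision-weighted average.
Prior precision 1/σ₀² = 1/4 = 0.25; data precision n/σ² = 5/16 = 0.3125.
θ̂ = (0.25·8 + 0.3125·12.62) / (0.25 + 0.3125) = 5.94375/0.5625 = 317/30 ≈ 10.5667.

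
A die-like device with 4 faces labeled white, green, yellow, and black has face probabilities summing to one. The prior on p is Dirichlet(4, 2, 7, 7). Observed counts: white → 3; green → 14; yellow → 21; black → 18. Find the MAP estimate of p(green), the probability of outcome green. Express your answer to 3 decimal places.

The posterior is Dirichlet(αᵢ + nᵢ) = Dirichlet(7, 16, 28, 25).
For a Dirichlet(a₁,…,a_K) with all aᵢ > 1, the mode has j-th component (aⱼ − 1)/(Σaᵢ − K).
Here Σaᵢ = 76 and K = 4, so p(green) = (16 − 1)/(76 − 4) = 15/72 ≈ 0.208.

MAP estimate of p(green) = 0.208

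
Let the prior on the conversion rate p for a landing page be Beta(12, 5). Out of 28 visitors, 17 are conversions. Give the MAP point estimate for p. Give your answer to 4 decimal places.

p̂_MAP = 0.6512

Prior: Beta(12, 5).
Data: 17 successes in 28 trials. The binomial likelihood contributes p^17(1−p)^11, so the posterior is Beta(12+17, 5+11) = Beta(29, 16).
For Beta(a, b) with a, b > 1 the mode is (a−1)/(a+b−2) = 28/43 ≈ 0.6512.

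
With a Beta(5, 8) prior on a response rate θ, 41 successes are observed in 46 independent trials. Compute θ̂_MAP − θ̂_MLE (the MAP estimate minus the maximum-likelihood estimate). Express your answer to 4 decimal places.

Posterior is Beta(46, 13); MAP = (46−1)/(59−2) = 45/57 ≈ 0.78947.
MLE ignores the prior: θ̂_MLE = k/n = 41/46 ≈ 0.89130.
Difference = 45/57 − 41/46 = -89/874 ≈ -0.1018.

MAP − MLE = -0.1018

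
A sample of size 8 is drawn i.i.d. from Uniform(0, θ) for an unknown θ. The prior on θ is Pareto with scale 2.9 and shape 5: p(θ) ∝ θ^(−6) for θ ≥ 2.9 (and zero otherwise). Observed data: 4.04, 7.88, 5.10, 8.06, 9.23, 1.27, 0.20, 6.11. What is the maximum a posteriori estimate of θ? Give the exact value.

θ̂_MAP = 9.23

The Uniform(0, θ) likelihood is θ^(−n) for θ ≥ max(xᵢ), zero otherwise. Here max(xᵢ) = 9.23.
Posterior ∝ θ^(−6) · θ^(−8) = θ^(−14) on θ ≥ max(2.9, 9.23) = 9.23.
This density is strictly decreasing in θ, so the posterior mode lies at the lower boundary of the support.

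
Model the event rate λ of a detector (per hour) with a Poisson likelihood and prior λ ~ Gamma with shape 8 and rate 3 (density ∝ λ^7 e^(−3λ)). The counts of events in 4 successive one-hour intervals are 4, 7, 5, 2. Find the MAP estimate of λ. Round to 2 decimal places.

Σxᵢ = 4+7+5+2 = 18, with n = 4.
Posterior ∝ λ^7e^(−3λ) · λ^18e^(−4λ) = λ^25e^(−7λ), i.e. Gamma(shape=26, rate=7).
The mode of a Gamma(a, b) with a ≥ 1 (shape–rate) is (a−1)/b = 25/7 ≈ 3.57.

λ̂_MAP = 3.57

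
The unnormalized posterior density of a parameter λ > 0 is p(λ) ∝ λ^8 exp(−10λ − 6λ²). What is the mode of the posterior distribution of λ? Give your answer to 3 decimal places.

ℓ'(λ) = 8/λ − 10 − 12λ. Setting this to zero and multiplying by λ: 12λ² + 10λ − 8 = 0.
λ = (−10 + √(10² + 4·12·8)) / (2·12) = (−10 + √484) / 24 = (−10 + 22)/24 = 1/2.
ℓ''(λ) = −8/λ² − 12 < 0, confirming a maximum.

λ̂_MAP = 0.500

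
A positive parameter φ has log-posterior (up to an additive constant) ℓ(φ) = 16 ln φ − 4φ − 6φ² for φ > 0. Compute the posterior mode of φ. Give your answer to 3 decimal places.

ℓ'(φ) = 16/φ − 4 − 12φ. Setting this to zero and multiplying by φ: 12φ² + 4φ − 16 = 0.
φ = (−4 + √(4² + 4·12·16)) / (2·12) = (−4 + √784) / 24 = (−4 + 28)/24 = 1.
ℓ''(φ) = −16/φ² − 12 < 0, confirming a maximum.

φ̂_MAP = 1.000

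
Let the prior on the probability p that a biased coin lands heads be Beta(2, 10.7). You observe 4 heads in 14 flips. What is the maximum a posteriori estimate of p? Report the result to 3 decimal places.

p̂_MAP = 0.202

Prior: Beta(2, 10.7).
Data: 4 successes in 14 trials. The binomial likelihood contributes p^4(1−p)^10, so the posterior is Beta(2+4, 10.7+10) = Beta(6, 20.7).
For Beta(a, b) with a, b > 1 the mode is (a−1)/(a+b−2) = 5/24.7 ≈ 0.202.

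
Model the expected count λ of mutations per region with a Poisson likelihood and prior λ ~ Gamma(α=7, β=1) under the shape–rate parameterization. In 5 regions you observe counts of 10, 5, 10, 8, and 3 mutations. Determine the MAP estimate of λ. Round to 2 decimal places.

Σxᵢ = 10+5+10+8+3 = 36, with n = 5.
Posterior ∝ λ^6e^(−1λ) · λ^36e^(−5λ) = λ^42e^(−6λ), i.e. Gamma(shape=43, rate=6).
The mode of a Gamma(a, b) with a ≥ 1 (shape–rate) is (a−1)/b = 42/6 ≈ 7.00.

λ̂_MAP = 7.00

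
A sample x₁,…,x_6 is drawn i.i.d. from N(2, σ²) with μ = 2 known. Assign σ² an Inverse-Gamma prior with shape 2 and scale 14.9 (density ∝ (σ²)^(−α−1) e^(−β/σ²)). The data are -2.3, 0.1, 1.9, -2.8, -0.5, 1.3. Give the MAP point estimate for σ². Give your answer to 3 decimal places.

Sum of squared deviations about the known mean: SS = (-2.3−2)² + (0.1−2)² + (1.9−2)² + (-2.8−2)² + (-0.5−2)² + (1.3−2)² = 51.89.
The Normal likelihood contributes (σ²)^(−n/2) exp(−SS/(2σ²)), so the posterior is Inverse-Gamma(α + n/2, β + SS/2) = Inverse-Gamma(5, 40.845).
The mode of Inverse-Gamma(a, b) is b/(a+1) = 40.845/6 ≈ 6.808.

σ̂²_MAP = 6.808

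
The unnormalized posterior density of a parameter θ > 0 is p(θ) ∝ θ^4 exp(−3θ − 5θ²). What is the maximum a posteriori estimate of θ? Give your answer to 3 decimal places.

θ̂_MAP = 0.500

ℓ'(θ) = 4/θ − 3 − 10θ. Setting this to zero and multiplying by θ: 10θ² + 3θ − 4 = 0.
θ = (−3 + √(3² + 4·10·4)) / (2·10) = (−3 + √169) / 20 = (−3 + 13)/20 = 1/2.
ℓ''(θ) = −4/θ² − 10 < 0, confirming a maximum.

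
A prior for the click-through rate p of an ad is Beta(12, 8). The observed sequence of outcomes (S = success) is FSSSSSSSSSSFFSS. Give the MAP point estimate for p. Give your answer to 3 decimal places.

Prior: Beta(12, 8).
Data: 12 successes in 15 trials (from the sequence). The binomial likelihood contributes p^12(1−p)^3, so the posterior is Beta(12+12, 8+3) = Beta(24, 11).
For Beta(a, b) with a, b > 1 the mode is (a−1)/(a+b−2) = 23/33 ≈ 0.697.

p̂_MAP = 0.697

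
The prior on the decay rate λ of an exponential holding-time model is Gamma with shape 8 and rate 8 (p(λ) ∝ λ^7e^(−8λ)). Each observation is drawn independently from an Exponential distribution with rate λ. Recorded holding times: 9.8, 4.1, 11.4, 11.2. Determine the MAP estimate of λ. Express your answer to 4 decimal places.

λ̂_MAP = 0.2472

The Exponential(rate=λ) likelihood is ∝ λ^n e^(−λΣtᵢ). Here n = 4 and Σtᵢ = 9.8 + 4.1 + 11.4 + 11.2 = 36.5.
Posterior ∝ λ^7e^(−8λ) · λ^4e^(−36.5λ) = λ^11e^(−44.5λ), i.e. Gamma(12, 44.5).
Mode = (a−1)/b = 11/44.5 ≈ 0.2472.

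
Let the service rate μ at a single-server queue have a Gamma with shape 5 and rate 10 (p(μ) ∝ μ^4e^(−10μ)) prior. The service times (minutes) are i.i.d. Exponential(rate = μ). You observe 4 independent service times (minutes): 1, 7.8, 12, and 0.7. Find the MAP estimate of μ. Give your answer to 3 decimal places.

μ̂_MAP = 0.254

The Exponential(rate=μ) likelihood is ∝ μ^n e^(−μΣtᵢ). Here n = 4 and Σtᵢ = 1 + 7.8 + 12 + 0.7 = 21.5.
Posterior ∝ μ^4e^(−10μ) · μ^4e^(−21.5μ) = μ^8e^(−31.5μ), i.e. Gamma(9, 31.5).
Mode = (a−1)/b = 8/31.5 ≈ 0.254.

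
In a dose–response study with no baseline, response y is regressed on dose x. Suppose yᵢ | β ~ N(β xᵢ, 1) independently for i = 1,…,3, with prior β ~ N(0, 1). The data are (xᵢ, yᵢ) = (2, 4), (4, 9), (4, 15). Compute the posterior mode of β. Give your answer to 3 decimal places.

log p(β | y) = −Σ(yᵢ − βxᵢ)²/(2·1) − β²/(2·1) + const.
Setting the derivative to zero: Σxᵢ(yᵢ − βxᵢ)/1 − β/1 = 0, so β = Σxᵢyᵢ / (Σxᵢ² + σ²/τ²).
Σxᵢyᵢ = 2·4 + 4·9 + 4·15 = 104; Σxᵢ² = 36; σ²/τ² = 1.
β̂_MAP = 104 / (36 + 1) = 104/37 ≈ 2.811.

β̂_MAP = 2.811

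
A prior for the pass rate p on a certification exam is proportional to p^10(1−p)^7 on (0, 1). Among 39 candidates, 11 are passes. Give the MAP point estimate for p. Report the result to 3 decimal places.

p̂_MAP = 0.375

The prior density ∝ p^10(1−p)^7 is the kernel of Beta(11, 8).
Data: 11 successes in 39 trials. The binomial likelihood contributes p^11(1−p)^28, so the posterior is Beta(11+11, 8+28) = Beta(22, 36).
For Beta(a, b) with a, b > 1 the mode is (a−1)/(a+b−2) = 21/56 ≈ 0.375.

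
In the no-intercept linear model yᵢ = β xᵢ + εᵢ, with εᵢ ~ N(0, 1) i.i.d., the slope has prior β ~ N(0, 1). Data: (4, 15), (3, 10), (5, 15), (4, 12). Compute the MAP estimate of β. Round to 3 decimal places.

β̂_MAP = 3.179

log p(β | y) = −Σ(yᵢ − βxᵢ)²/(2·1) − β²/(2·1) + const.
Setting the derivative to zero: Σxᵢ(yᵢ − βxᵢ)/1 − β/1 = 0, so β = Σxᵢyᵢ / (Σxᵢ² + σ²/τ²).
Σxᵢyᵢ = 4·15 + 3·10 + 5·15 + 4·12 = 213; Σxᵢ² = 66; σ²/τ² = 1.
β̂_MAP = 213 / (66 + 1) = 213/67 ≈ 3.179.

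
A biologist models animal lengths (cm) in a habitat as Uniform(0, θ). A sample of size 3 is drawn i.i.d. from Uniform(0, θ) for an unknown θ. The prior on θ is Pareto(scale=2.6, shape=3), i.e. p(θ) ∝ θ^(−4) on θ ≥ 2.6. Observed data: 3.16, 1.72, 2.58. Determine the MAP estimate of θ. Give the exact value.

The Uniform(0, θ) likelihood is θ^(−n) for θ ≥ max(xᵢ), zero otherwise. Here max(xᵢ) = 3.16.
Posterior ∝ θ^(−4) · θ^(−3) = θ^(−7) on θ ≥ max(2.6, 3.16) = 3.16.
This density is strictly decreasing in θ, so the posterior mode lies at the lower boundary of the support.

θ̂_MAP = 3.16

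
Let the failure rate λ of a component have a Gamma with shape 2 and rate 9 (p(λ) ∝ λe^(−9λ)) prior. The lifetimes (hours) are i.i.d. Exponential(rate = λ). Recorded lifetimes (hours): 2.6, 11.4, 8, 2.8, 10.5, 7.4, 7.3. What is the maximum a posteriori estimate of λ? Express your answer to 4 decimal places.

The Exponential(rate=λ) likelihood is ∝ λ^n e^(−λΣtᵢ). Here n = 7 and Σtᵢ = 2.6 + 11.4 + 8 + 2.8 + 10.5 + 7.4 + 7.3 = 50.
Posterior ∝ λe^(−9λ) · λ^7e^(−50λ) = λ^8e^(−59λ), i.e. Gamma(9, 59).
Mode = (a−1)/b = 8/59 ≈ 0.1356.

λ̂_MAP = 0.1356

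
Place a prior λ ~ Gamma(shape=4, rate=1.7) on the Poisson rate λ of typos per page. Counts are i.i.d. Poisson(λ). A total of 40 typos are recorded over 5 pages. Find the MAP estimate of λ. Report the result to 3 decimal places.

Σxᵢ = 40, n = 5.
Posterior ∝ λ^3e^(−1.7λ) · λ^40e^(−5λ) = λ^43e^(−6.7λ), i.e. Gamma(shape=44, rate=6.7).
The mode of a Gamma(a, b) with a ≥ 1 (shape–rate) is (a−1)/b = 43/6.7 ≈ 6.418.

λ̂_MAP = 6.418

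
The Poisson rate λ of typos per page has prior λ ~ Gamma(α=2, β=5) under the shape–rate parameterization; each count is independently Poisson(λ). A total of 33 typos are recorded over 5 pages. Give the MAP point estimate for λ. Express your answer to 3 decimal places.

Σxᵢ = 33, n = 5.
Posterior ∝ λe^(−5λ) · λ^33e^(−5λ) = λ^34e^(−10λ), i.e. Gamma(shape=35, rate=10).
The mode of a Gamma(a, b) with a ≥ 1 (shape–rate) is (a−1)/b = 34/10 ≈ 3.400.

λ̂_MAP = 3.400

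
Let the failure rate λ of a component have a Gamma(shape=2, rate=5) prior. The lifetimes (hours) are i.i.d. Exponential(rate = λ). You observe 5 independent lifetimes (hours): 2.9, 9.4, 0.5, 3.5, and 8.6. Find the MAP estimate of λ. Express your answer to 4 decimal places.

λ̂_MAP = 0.2007

The Exponential(rate=λ) likelihood is ∝ λ^n e^(−λΣtᵢ). Here n = 5 and Σtᵢ = 2.9 + 9.4 + 0.5 + 3.5 + 8.6 = 24.9.
Posterior ∝ λe^(−5λ) · λ^5e^(−24.9λ) = λ^6e^(−29.9λ), i.e. Gamma(7, 29.9).
Mode = (a−1)/b = 6/29.9 ≈ 0.2007.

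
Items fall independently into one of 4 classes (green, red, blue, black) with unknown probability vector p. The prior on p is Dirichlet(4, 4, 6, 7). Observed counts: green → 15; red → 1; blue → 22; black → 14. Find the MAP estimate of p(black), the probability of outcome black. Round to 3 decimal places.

The posterior is Dirichlet(αᵢ + nᵢ) = Dirichlet(19, 5, 28, 21).
For a Dirichlet(a₁,…,a_K) with all aᵢ > 1, the mode has j-th component (aⱼ − 1)/(Σaᵢ − K).
Here Σaᵢ = 73 and K = 4, so p(black) = (21 − 1)/(73 − 4) = 20/69 ≈ 0.290.

MAP estimate of p(black) = 0.290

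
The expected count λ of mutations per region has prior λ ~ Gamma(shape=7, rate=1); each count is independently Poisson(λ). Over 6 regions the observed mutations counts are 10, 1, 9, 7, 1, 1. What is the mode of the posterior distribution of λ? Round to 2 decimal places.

λ̂_MAP = 5.00

Σxᵢ = 10+1+9+7+1+1 = 29, with n = 6.
Posterior ∝ λ^6e^(−1λ) · λ^29e^(−6λ) = λ^35e^(−7λ), i.e. Gamma(shape=36, rate=7).
The mode of a Gamma(a, b) with a ≥ 1 (shape–rate) is (a−1)/b = 35/7 ≈ 5.00.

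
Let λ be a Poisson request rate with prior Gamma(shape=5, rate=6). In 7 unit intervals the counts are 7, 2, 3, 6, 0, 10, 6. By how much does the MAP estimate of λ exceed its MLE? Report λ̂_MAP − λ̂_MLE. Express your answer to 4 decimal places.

Σxᵢ = 34. Posterior is Gamma(39, 13); MAP = (39−1)/13 = 38/13 ≈ 2.92308.
MLE = x̄ = 34/7 ≈ 4.85714.
Difference = 38/13 − 34/7 = -176/91 ≈ -1.9341.

MAP − MLE = -1.9341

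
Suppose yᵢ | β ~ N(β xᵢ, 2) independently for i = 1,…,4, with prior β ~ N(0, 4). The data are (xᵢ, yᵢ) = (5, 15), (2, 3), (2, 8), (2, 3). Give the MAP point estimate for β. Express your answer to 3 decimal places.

log p(β | y) = −Σ(yᵢ − βxᵢ)²/(2·2) − β²/(2·4) + const.
Setting the derivative to zero: Σxᵢ(yᵢ − βxᵢ)/2 − β/4 = 0, so β = Σxᵢyᵢ / (Σxᵢ² + σ²/τ²).
Σxᵢyᵢ = 5·15 + 2·3 + 2·8 + 2·3 = 103; Σxᵢ² = 37; σ²/τ² = 0.5.
β̂_MAP = 103 / (37 + 0.5) = 103/37.5 ≈ 2.747.

β̂_MAP = 2.747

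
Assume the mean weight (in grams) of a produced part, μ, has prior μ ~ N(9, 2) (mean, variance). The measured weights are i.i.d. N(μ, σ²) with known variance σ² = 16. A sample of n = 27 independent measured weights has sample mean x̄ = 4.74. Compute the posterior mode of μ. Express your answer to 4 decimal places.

n = 27, x̄ = 4.74.
For a Normal prior and Normal likelihood with known variance, the posterior is Normal; its mode equals its mean, the precision-weighted average.
Prior precision 1/σ₀² = 1/2 = 0.5; data precision n/σ² = 27/16 = 1.6875.
μ̂ = (0.5·9 + 1.6875·4.74) / (0.5 + 1.6875) = 12.49875/2.1875 = 9999/1750 ≈ 5.7137.

μ̂_MAP = 5.7137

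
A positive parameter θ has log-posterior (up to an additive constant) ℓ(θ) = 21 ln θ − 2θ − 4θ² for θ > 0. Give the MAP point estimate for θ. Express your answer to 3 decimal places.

θ̂_MAP = 1.500

ℓ'(θ) = 21/θ − 2 − 8θ. Setting this to zero and multiplying by θ: 8θ² + 2θ − 21 = 0.
θ = (−2 + √(2² + 4·8·21)) / (2·8) = (−2 + √676) / 16 = (−2 + 26)/16 = 3/2.
ℓ''(θ) = −21/θ² − 8 < 0, confirming a maximum.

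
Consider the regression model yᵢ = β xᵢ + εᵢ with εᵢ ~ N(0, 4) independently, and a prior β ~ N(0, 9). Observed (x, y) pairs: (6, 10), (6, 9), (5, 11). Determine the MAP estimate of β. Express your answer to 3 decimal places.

log p(β | y) = −Σ(yᵢ − βxᵢ)²/(2·4) − β²/(2·9) + const.
Setting the derivative to zero: Σxᵢ(yᵢ − βxᵢ)/4 − β/9 = 0, so β = Σxᵢyᵢ / (Σxᵢ² + σ²/τ²).
Σxᵢyᵢ = 6·10 + 6·9 + 5·11 = 169; Σxᵢ² = 97; σ²/τ² = 4/9.
β̂_MAP = 169 / (97 + 4/9) = 169/(877/9) = 1521/877 ≈ 1.734.

β̂_MAP = 1.734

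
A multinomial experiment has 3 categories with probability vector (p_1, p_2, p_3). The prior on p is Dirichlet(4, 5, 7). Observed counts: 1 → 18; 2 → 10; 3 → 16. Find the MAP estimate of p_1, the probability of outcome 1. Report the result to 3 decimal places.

MAP estimate: 0.368

The posterior is Dirichlet(αᵢ + nᵢ) = Dirichlet(22, 15, 23).
For a Dirichlet(a₁,…,a_K) with all aᵢ > 1, the mode has j-th component (aⱼ − 1)/(Σaᵢ − K).
Here Σaᵢ = 60 and K = 3, so p_1 = (22 − 1)/(60 − 3) = 21/57 ≈ 0.368.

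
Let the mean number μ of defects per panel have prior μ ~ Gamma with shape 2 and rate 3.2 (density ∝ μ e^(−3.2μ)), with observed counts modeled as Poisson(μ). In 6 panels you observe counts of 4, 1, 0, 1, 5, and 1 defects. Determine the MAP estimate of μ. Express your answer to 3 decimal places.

Σxᵢ = 4+1+0+1+5+1 = 12, with n = 6.
Posterior ∝ μe^(−3.2μ) · μ^12e^(−6μ) = μ^13e^(−9.2μ), i.e. Gamma(shape=14, rate=9.2).
The mode of a Gamma(a, b) with a ≥ 1 (shape–rate) is (a−1)/b = 13/9.2 ≈ 1.413.

μ̂_MAP = 1.413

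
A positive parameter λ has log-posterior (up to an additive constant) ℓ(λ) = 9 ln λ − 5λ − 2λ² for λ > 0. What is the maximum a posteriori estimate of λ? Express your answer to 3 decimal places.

ℓ'(λ) = 9/λ − 5 − 4λ. Setting this to zero and multiplying by λ: 4λ² + 5λ − 9 = 0.
λ = (−5 + √(5² + 4·4·9)) / (2·4) = (−5 + √169) / 8 = (−5 + 13)/8 = 1.
ℓ''(λ) = −9/λ² − 4 < 0, confirming a maximum.

λ̂_MAP = 1.000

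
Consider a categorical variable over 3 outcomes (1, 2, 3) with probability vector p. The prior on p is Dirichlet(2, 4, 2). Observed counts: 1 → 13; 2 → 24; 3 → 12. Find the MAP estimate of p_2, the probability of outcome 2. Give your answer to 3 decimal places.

The posterior is Dirichlet(αᵢ + nᵢ) = Dirichlet(15, 28, 14).
For a Dirichlet(a₁,…,a_K) with all aᵢ > 1, the mode has j-th component (aⱼ − 1)/(Σaᵢ − K).
Here Σaᵢ = 57 and K = 3, so p_2 = (28 − 1)/(57 − 3) = 27/54 ≈ 0.500.

MAP estimate: 0.500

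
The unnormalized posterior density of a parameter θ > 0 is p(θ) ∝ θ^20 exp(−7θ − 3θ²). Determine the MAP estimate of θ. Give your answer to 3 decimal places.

ℓ'(θ) = 20/θ − 7 − 6θ. Setting this to zero and multiplying by θ: 6θ² + 7θ − 20 = 0.
θ = (−7 + √(7² + 4·6·20)) / (2·6) = (−7 + √529) / 12 = (−7 + 23)/12 = 4/3.
ℓ''(θ) = −20/θ² − 6 < 0, confirming a maximum.

θ̂_MAP = 1.333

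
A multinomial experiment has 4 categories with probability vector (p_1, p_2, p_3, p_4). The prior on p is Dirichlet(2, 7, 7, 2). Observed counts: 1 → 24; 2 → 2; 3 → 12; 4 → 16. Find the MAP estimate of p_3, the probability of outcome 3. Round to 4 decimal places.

The posterior is Dirichlet(αᵢ + nᵢ) = Dirichlet(26, 9, 19, 18).
For a Dirichlet(a₁,…,a_K) with all aᵢ > 1, the mode has j-th component (aⱼ − 1)/(Σaᵢ − K).
Here Σaᵢ = 72 and K = 4, so p_3 = (19 − 1)/(72 − 4) = 18/68 ≈ 0.2647.

MAP estimate: 0.2647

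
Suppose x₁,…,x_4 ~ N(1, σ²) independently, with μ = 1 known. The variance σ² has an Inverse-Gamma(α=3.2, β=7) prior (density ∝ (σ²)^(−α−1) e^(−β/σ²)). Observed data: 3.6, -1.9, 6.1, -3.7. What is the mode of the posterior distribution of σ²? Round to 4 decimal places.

σ̂²_MAP = 6.2315

Sum of squared deviations about the known mean: SS = (3.6−1)² + (-1.9−1)² + (6.1−1)² + (-3.7−1)² = 63.27.
The Normal likelihood contributes (σ²)^(−n/2) exp(−SS/(2σ²)), so the posterior is Inverse-Gamma(α + n/2, β + SS/2) = Inverse-Gamma(5.2, 38.635).
The mode of Inverse-Gamma(a, b) is b/(a+1) = 38.635/6.2 ≈ 6.2315.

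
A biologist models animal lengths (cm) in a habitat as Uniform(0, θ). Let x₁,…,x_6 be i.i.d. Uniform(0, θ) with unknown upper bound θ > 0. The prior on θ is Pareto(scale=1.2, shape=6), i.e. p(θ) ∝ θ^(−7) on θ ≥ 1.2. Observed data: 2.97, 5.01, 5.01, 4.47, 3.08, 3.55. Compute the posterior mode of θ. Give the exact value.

The Uniform(0, θ) likelihood is θ^(−n) for θ ≥ max(xᵢ), zero otherwise. Here max(xᵢ) = 5.01.
Posterior ∝ θ^(−7) · θ^(−6) = θ^(−13) on θ ≥ max(1.2, 5.01) = 5.01.
This density is strictly decreasing in θ, so the posterior mode lies at the lower boundary of the support.

θ̂_MAP = 5.01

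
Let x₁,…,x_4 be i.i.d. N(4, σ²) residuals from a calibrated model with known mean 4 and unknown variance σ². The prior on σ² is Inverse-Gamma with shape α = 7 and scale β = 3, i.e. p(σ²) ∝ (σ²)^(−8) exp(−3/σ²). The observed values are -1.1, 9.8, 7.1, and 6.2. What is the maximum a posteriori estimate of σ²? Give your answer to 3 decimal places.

σ̂²_MAP = 4.005

Sum of squared deviations about the known mean: SS = (-1.1−4)² + (9.8−4)² + (7.1−4)² + (6.2−4)² = 74.1.
The Normal likelihood contributes (σ²)^(−n/2) exp(−SS/(2σ²)), so the posterior is Inverse-Gamma(α + n/2, β + SS/2) = Inverse-Gamma(9, 40.05).
The mode of Inverse-Gamma(a, b) is b/(a+1) = 40.05/10 ≈ 4.005.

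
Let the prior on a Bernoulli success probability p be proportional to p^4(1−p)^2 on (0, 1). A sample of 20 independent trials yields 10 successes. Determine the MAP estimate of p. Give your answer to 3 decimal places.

The prior density ∝ p^4(1−p)^2 is the kernel of Beta(5, 3).
Data: 10 successes in 20 trials. The binomial likelihood contributes p^10(1−p)^10, so the posterior is Beta(5+10, 3+10) = Beta(15, 13).
For Beta(a, b) with a, b > 1 the mode is (a−1)/(a+b−2) = 14/26 ≈ 0.538.

p̂_MAP = 0.538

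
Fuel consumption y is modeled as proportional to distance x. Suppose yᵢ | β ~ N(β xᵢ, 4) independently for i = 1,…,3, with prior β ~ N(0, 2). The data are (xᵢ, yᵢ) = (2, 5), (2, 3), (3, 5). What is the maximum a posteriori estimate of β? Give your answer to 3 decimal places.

β̂_MAP = 1.632

log p(β | y) = −Σ(yᵢ − βxᵢ)²/(2·4) − β²/(2·2) + const.
Setting the derivative to zero: Σxᵢ(yᵢ − βxᵢ)/4 − β/2 = 0, so β = Σxᵢyᵢ / (Σxᵢ² + σ²/τ²).
Σxᵢyᵢ = 2·5 + 2·3 + 3·5 = 31; Σxᵢ² = 17; σ²/τ² = 2.
β̂_MAP = 31 / (17 + 2) = 31/19 ≈ 1.632.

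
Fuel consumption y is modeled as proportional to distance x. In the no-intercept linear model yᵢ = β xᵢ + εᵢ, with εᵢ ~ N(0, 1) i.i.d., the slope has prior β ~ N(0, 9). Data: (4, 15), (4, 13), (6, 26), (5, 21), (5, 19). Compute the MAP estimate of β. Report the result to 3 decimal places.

β̂_MAP = 3.962

log p(β | y) = −Σ(yᵢ − βxᵢ)²/(2·1) − β²/(2·9) + const.
Setting the derivative to zero: Σxᵢ(yᵢ − βxᵢ)/1 − β/9 = 0, so β = Σxᵢyᵢ / (Σxᵢ² + σ²/τ²).
Σxᵢyᵢ = 4·15 + 4·13 + 6·26 + 5·21 + 5·19 = 468; Σxᵢ² = 118; σ²/τ² = 1/9.
β̂_MAP = 468 / (118 + 1/9) = 468/(1063/9) = 4212/1063 ≈ 3.962.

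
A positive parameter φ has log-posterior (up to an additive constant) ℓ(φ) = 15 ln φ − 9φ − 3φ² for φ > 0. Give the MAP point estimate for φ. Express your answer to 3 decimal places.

φ̂_MAP = 1.000

ℓ'(φ) = 15/φ − 9 − 6φ. Setting this to zero and multiplying by φ: 6φ² + 9φ − 15 = 0.
φ = (−9 + √(9² + 4·6·15)) / (2·6) = (−9 + √441) / 12 = (−9 + 21)/12 = 1.
ℓ''(φ) = −15/φ² − 6 < 0, confirming a maximum.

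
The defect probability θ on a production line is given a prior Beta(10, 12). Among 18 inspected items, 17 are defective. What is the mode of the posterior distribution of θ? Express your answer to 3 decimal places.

Prior: Beta(10, 12).
Data: 17 successes in 18 trials. The binomial likelihood contributes θ^17(1−θ)^1, so the posterior is Beta(10+17, 12+1) = Beta(27, 13).
For Beta(a, b) with a, b > 1 the mode is (a−1)/(a+b−2) = 26/38 ≈ 0.684.

θ̂_MAP = 0.684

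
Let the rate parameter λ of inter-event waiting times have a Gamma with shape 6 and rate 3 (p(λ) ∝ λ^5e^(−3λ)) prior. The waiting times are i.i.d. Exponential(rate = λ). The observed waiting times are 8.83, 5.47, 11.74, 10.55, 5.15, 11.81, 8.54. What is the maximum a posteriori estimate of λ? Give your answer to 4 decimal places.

The Exponential(rate=λ) likelihood is ∝ λ^n e^(−λΣtᵢ). Here n = 7 and Σtᵢ = 8.83 + 5.47 + 11.74 + 10.55 + 5.15 + 11.81 + 8.54 = 62.09.
Posterior ∝ λ^5e^(−3λ) · λ^7e^(−62.09λ) = λ^12e^(−65.09λ), i.e. Gamma(13, 65.09).
Mode = (a−1)/b = 12/65.09 ≈ 0.1844.

λ̂_MAP = 0.1844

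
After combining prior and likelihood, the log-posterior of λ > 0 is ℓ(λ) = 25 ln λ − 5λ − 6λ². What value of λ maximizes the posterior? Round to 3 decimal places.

λ̂_MAP = 1.250

ℓ'(λ) = 25/λ − 5 − 12λ. Setting this to zero and multiplying by λ: 12λ² + 5λ − 25 = 0.
λ = (−5 + √(5² + 4·12·25)) / (2·12) = (−5 + √1225) / 24 = (−5 + 35)/24 = 5/4.
ℓ''(λ) = −25/λ² − 12 < 0, confirming a maximum.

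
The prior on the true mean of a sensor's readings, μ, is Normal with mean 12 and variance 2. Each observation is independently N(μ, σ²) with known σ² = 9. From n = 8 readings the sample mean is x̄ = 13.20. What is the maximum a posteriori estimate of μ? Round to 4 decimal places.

μ̂_MAP = 12.7680

n = 8, x̄ = 13.20.
For a Normal prior and Normal likelihood with known variance, the posterior is Normal; its mode equals its mean, the precision-weighted average.
Prior precision 1/σ₀² = 1/2 = 0.5; data precision n/σ² = 8/9.
μ̂ = (0.5·12 + (8/9)·13.2) / (0.5 + 8/9) = (266/15)/(25/18) = 12.7680.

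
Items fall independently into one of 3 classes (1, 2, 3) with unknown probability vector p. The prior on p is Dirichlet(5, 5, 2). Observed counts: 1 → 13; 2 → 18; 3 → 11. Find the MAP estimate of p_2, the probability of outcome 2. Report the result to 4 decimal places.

The posterior is Dirichlet(αᵢ + nᵢ) = Dirichlet(18, 23, 13).
For a Dirichlet(a₁,…,a_K) with all aᵢ > 1, the mode has j-th component (aⱼ − 1)/(Σaᵢ − K).
Here Σaᵢ = 54 and K = 3, so p_2 = (23 − 1)/(54 − 3) = 22/51 ≈ 0.4314.

MAP estimate: 0.4314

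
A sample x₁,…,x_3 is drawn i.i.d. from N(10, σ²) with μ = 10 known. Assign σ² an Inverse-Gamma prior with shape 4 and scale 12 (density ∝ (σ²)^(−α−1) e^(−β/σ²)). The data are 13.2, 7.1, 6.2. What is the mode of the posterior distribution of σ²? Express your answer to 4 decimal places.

σ̂²_MAP = 4.3915

Sum of squared deviations about the known mean: SS = (13.2−10)² + (7.1−10)² + (6.2−10)² = 33.09.
The Normal likelihood contributes (σ²)^(−n/2) exp(−SS/(2σ²)), so the posterior is Inverse-Gamma(α + n/2, β + SS/2) = Inverse-Gamma(5.5, 28.545).
The mode of Inverse-Gamma(a, b) is b/(a+1) = 28.545/6.5 ≈ 4.3915.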